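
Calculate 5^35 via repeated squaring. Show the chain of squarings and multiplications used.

Computing 5^35 by squaring (build up from 5^1; each line after the first costs one multiplication):

5^1 = 5
5^2 = (5^1)^2 = 5^2 = 25
5^4 = (5^2)^2 = 25^2 = 625
5^8 = (5^4)^2 = 625^2 = 390625
5^16 = (5^8)^2 = 390625^2 = 152587890625
5^17 = 5 * 5^16 = 5 * 152587890625 = 762939453125
5^34 = (5^17)^2 = 762939453125^2 = 582076609134674072265625
5^35 = 5 * 5^34 = 5 * 582076609134674072265625 = 2910383045673370361328125

Result: 2910383045673370361328125
Multiplications needed: 7 (7 lines after 5^1)

5^35 = 2910383045673370361328125. Using exponentiation by squaring, this requires 7 multiplications. The key idea: if the exponent is even, square the half-power; if odd, multiply by the base once.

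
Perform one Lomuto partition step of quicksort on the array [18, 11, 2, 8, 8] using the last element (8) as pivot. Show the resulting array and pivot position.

Lomuto partition with pivot = 8:

Initial array: [18, 11, 2, 8, 8]

arr[0]=18 > 8: no swap
arr[1]=11 > 8: no swap
arr[2]=2 <= 8: swap with position 0, array becomes [2, 11, 18, 8, 8]
arr[3]=8 <= 8: swap with position 1, array becomes [2, 8, 18, 11, 8]

Place pivot at position 2: [2, 8, 8, 11, 18]
Pivot position: 2

After partitioning with pivot 8, the array becomes [2, 8, 8, 11, 18]. The pivot is placed at index 2. All elements to the left of the pivot are <= 8, and all elements to the right are > 8.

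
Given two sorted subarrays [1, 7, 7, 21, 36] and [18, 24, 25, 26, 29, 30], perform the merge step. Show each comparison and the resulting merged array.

Merging process:

Compare 1 vs 18: take 1 from left. Merged: [1]
Compare 7 vs 18: take 7 from left. Merged: [1, 7]
Compare 7 vs 18: take 7 from left. Merged: [1, 7, 7]
Compare 21 vs 18: take 18 from right. Merged: [1, 7, 7, 18]
Compare 21 vs 24: take 21 from left. Merged: [1, 7, 7, 18, 21]
Compare 36 vs 24: take 24 from right. Merged: [1, 7, 7, 18, 21, 24]
Compare 36 vs 25: take 25 from right. Merged: [1, 7, 7, 18, 21, 24, 25]
Compare 36 vs 26: take 26 from right. Merged: [1, 7, 7, 18, 21, 24, 25, 26]
Compare 36 vs 29: take 29 from right. Merged: [1, 7, 7, 18, 21, 24, 25, 26, 29]
Compare 36 vs 30: take 30 from right. Merged: [1, 7, 7, 18, 21, 24, 25, 26, 29, 30]
Append remaining from left: [36]. Merged: [1, 7, 7, 18, 21, 24, 25, 26, 29, 30, 36]

Final merged array: [1, 7, 7, 18, 21, 24, 25, 26, 29, 30, 36]
Total comparisons: 10

The merged array is [1, 7, 7, 18, 21, 24, 25, 26, 29, 30, 36], requiring 10 comparisons. The merge step runs in O(n) time where n is the total number of elements.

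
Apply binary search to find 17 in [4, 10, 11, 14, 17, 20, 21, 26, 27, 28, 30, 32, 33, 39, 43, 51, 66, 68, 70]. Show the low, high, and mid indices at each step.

Binary search for 17 in [4, 10, 11, 14, 17, 20, 21, 26, 27, 28, 30, 32, 33, 39, 43, 51, 66, 68, 70]:

lo=0, hi=18, mid=9, arr[mid]=28 -> 28 > 17, search left half
lo=0, hi=8, mid=4, arr[mid]=17 -> Found target at index 4!

Binary search finds 17 at index 4 after 2 comparisons. The search repeatedly halves the search space by comparing with the middle element.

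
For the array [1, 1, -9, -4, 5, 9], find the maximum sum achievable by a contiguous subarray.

Using Kadane's algorithm on [1, 1, -9, -4, 5, 9]:

Scanning through the array:
Position 1 (value 1): max_ending_here = 2, max_so_far = 2
Position 2 (value -9): max_ending_here = -7, max_so_far = 2
Position 3 (value -4): max_ending_here = -4, max_so_far = 2
Position 4 (value 5): max_ending_here = 5, max_so_far = 5
Position 5 (value 9): max_ending_here = 14, max_so_far = 14

Maximum subarray: [5, 9]
Maximum sum: 14

The maximum subarray is [5, 9] with sum 14. This subarray runs from index 4 to index 5.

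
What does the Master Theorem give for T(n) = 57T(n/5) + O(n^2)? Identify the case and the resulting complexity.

Master Theorem for T(n) = 57T(n/5) + O(n^2):

a = 57, b = 5, c = 2
log_b(a) = log_5(57) = 2.5121

Case 1: c = 2 < log_5(57) = 2.5121
T(n) = O(n^(log_5 57))

For T(n) = 57T(n/5) + O(n^2): log_5(57) = 2.5121. This is Case 1 of the Master Theorem (c < log_b(a), work dominated by leaves), giving O(n^(log_5 57)).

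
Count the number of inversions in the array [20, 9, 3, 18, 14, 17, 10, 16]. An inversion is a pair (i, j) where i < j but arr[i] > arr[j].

Finding inversions in [20, 9, 3, 18, 14, 17, 10, 16]:

(0, 1): arr[0]=20 > arr[1]=9
(0, 2): arr[0]=20 > arr[2]=3
(0, 3): arr[0]=20 > arr[3]=18
(0, 4): arr[0]=20 > arr[4]=14
(0, 5): arr[0]=20 > arr[5]=17
(0, 6): arr[0]=20 > arr[6]=10
(0, 7): arr[0]=20 > arr[7]=16
(1, 2): arr[1]=9 > arr[2]=3
(3, 4): arr[3]=18 > arr[4]=14
(3, 5): arr[3]=18 > arr[5]=17
(3, 6): arr[3]=18 > arr[6]=10
(3, 7): arr[3]=18 > arr[7]=16
(4, 6): arr[4]=14 > arr[6]=10
(5, 6): arr[5]=17 > arr[6]=10
(5, 7): arr[5]=17 > arr[7]=16

Total inversions: 15

The array has 15 inversion(s): (0,1), (0,2), (0,3), (0,4), (0,5), (0,6), (0,7), (1,2), (3,4), (3,5), (3,6), (3,7), (4,6), (5,6), (5,7). Each pair (i,j) satisfies i < j and arr[i] > arr[j].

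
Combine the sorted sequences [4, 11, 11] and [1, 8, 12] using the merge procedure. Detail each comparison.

Merging process:

Compare 4 vs 1: take 1 from right. Merged: [1]
Compare 4 vs 8: take 4 from left. Merged: [1, 4]
Compare 11 vs 8: take 8 from right. Merged: [1, 4, 8]
Compare 11 vs 12: take 11 from left. Merged: [1, 4, 8, 11]
Compare 11 vs 12: take 11 from left. Merged: [1, 4, 8, 11, 11]
Append remaining from right: [12]. Merged: [1, 4, 8, 11, 11, 12]

Final merged array: [1, 4, 8, 11, 11, 12]
Total comparisons: 5

The merged array is [1, 4, 8, 11, 11, 12], requiring 5 comparisons. The merge step runs in O(n) time where n is the total number of elements.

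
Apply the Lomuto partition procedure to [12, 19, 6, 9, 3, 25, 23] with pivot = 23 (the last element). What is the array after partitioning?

Lomuto partition with pivot = 23:

Initial array: [12, 19, 6, 9, 3, 25, 23]

arr[0]=12 <= 23: swap with position 0, array becomes [12, 19, 6, 9, 3, 25, 23]
arr[1]=19 <= 23: swap with position 1, array becomes [12, 19, 6, 9, 3, 25, 23]
arr[2]=6 <= 23: swap with position 2, array becomes [12, 19, 6, 9, 3, 25, 23]
arr[3]=9 <= 23: swap with position 3, array becomes [12, 19, 6, 9, 3, 25, 23]
arr[4]=3 <= 23: swap with position 4, array becomes [12, 19, 6, 9, 3, 25, 23]
arr[5]=25 > 23: no swap

Place pivot at position 5: [12, 19, 6, 9, 3, 23, 25]
Pivot position: 5

After partitioning with pivot 23, the array becomes [12, 19, 6, 9, 3, 23, 25]. The pivot is placed at index 5. All elements to the left of the pivot are <= 23, and all elements to the right are > 23.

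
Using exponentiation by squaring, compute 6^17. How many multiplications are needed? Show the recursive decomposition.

Computing 6^17 by squaring (build up from 6^1; each line after the first costs one multiplication):

6^1 = 6
6^2 = (6^1)^2 = 6^2 = 36
6^4 = (6^2)^2 = 36^2 = 1296
6^8 = (6^4)^2 = 1296^2 = 1679616
6^16 = (6^8)^2 = 1679616^2 = 2821109907456
6^17 = 6 * 6^16 = 6 * 2821109907456 = 16926659444736

Result: 16926659444736
Multiplications needed: 5 (5 lines after 6^1)

6^17 = 16926659444736. Using exponentiation by squaring, this requires 5 multiplications. The key idea: if the exponent is even, square the half-power; if odd, multiply by the base once.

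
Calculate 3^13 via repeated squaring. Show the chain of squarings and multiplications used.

Computing 3^13 by squaring (build up from 3^1; each line after the first costs one multiplication):

3^1 = 3
3^2 = (3^1)^2 = 3^2 = 9
3^3 = 3 * 3^2 = 3 * 9 = 27
3^6 = (3^3)^2 = 27^2 = 729
3^12 = (3^6)^2 = 729^2 = 531441
3^13 = 3 * 3^12 = 3 * 531441 = 1594323

Result: 1594323
Multiplications needed: 5 (5 lines after 3^1)

3^13 = 1594323. Using exponentiation by squaring, this requires 5 multiplications. The key idea: if the exponent is even, square the half-power; if odd, multiply by the base once.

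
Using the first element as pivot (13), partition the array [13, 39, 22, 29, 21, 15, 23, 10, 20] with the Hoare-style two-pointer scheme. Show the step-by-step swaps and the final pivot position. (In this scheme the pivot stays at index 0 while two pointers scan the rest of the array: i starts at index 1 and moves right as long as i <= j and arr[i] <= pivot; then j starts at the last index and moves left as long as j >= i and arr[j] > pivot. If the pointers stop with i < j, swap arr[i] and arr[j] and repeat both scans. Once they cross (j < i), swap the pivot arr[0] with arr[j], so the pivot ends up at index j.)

Hoare-style two-pointer partition with pivot = 13:

Initial array: [13, 39, 22, 29, 21, 15, 23, 10, 20]

Pointers start at i = 1, j = 8.
i stops at index 1 (arr[1]=39 > 13), j stops at index 7 (arr[7]=10 <= 13): swap arr[1] and arr[7], array becomes [13, 10, 22, 29, 21, 15, 23, 39, 20]
i ends at 2, j ends at 1: the pointers have crossed (j < i), so scanning stops.

Swap pivot arr[0] with arr[1] to place pivot at position 1: [10, 13, 22, 29, 21, 15, 23, 39, 20]
Pivot position: 1

After partitioning with pivot 13, the array becomes [10, 13, 22, 29, 21, 15, 23, 39, 20]. The pivot is placed at index 1. All elements to the left of the pivot are <= 13, and all elements to the right are > 13.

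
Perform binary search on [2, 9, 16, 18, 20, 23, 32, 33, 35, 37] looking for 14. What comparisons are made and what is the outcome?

Binary search for 14 in [2, 9, 16, 18, 20, 23, 32, 33, 35, 37]:

lo=0, hi=9, mid=4, arr[mid]=20 -> 20 > 14, search left half
lo=0, hi=3, mid=1, arr[mid]=9 -> 9 < 14, search right half
lo=2, hi=3, mid=2, arr[mid]=16 -> 16 > 14, search left half
lo=2 > hi=1, target 14 not found

Binary search determines that 14 is not in the array after 3 comparisons. The search space was exhausted without finding the target.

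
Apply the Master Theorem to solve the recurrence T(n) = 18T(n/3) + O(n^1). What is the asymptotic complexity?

Master Theorem for T(n) = 18T(n/3) + O(n^1):

a = 18, b = 3, c = 1
log_b(a) = log_3(18) = 2.6309

Case 1: c = 1 < log_3(18) = 2.6309
T(n) = O(n^(log_3 18))

For T(n) = 18T(n/3) + O(n^1): log_3(18) = 2.6309. This is Case 1 of the Master Theorem (c < log_b(a), work dominated by leaves), giving O(n^(log_3 18)).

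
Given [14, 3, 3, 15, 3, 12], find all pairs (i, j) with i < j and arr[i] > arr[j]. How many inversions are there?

Finding inversions in [14, 3, 3, 15, 3, 12]:

(0, 1): arr[0]=14 > arr[1]=3
(0, 2): arr[0]=14 > arr[2]=3
(0, 4): arr[0]=14 > arr[4]=3
(0, 5): arr[0]=14 > arr[5]=12
(3, 4): arr[3]=15 > arr[4]=3
(3, 5): arr[3]=15 > arr[5]=12

Total inversions: 6

The array has 6 inversion(s): (0,1), (0,2), (0,4), (0,5), (3,4), (3,5). Each pair (i,j) satisfies i < j and arr[i] > arr[j].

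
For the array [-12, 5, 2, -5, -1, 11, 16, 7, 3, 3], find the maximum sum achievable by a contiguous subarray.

Using Kadane's algorithm on [-12, 5, 2, -5, -1, 11, 16, 7, 3, 3]:

Scanning through the array:
Position 1 (value 5): max_ending_here = 5, max_so_far = 5
Position 2 (value 2): max_ending_here = 7, max_so_far = 7
Position 3 (value -5): max_ending_here = 2, max_so_far = 7
Position 4 (value -1): max_ending_here = 1, max_so_far = 7
Position 5 (value 11): max_ending_here = 12, max_so_far = 12
Position 6 (value 16): max_ending_here = 28, max_so_far = 28
Position 7 (value 7): max_ending_here = 35, max_so_far = 35
Position 8 (value 3): max_ending_here = 38, max_so_far = 38
Position 9 (value 3): max_ending_here = 41, max_so_far = 41

Maximum subarray: [5, 2, -5, -1, 11, 16, 7, 3, 3]
Maximum sum: 41

The maximum subarray is [5, 2, -5, -1, 11, 16, 7, 3, 3] with sum 41. This subarray runs from index 1 to index 9.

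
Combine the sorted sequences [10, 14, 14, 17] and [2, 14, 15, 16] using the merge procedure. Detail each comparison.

Merging process:

Compare 10 vs 2: take 2 from right. Merged: [2]
Compare 10 vs 14: take 10 from left. Merged: [2, 10]
Compare 14 vs 14: take 14 from left. Merged: [2, 10, 14]
Compare 14 vs 14: take 14 from left. Merged: [2, 10, 14, 14]
Compare 17 vs 14: take 14 from right. Merged: [2, 10, 14, 14, 14]
Compare 17 vs 15: take 15 from right. Merged: [2, 10, 14, 14, 14, 15]
Compare 17 vs 16: take 16 from right. Merged: [2, 10, 14, 14, 14, 15, 16]
Append remaining from left: [17]. Merged: [2, 10, 14, 14, 14, 15, 16, 17]

Final merged array: [2, 10, 14, 14, 14, 15, 16, 17]
Total comparisons: 7

The merged array is [2, 10, 14, 14, 14, 15, 16, 17], requiring 7 comparisons. The merge step runs in O(n) time where n is the total number of elements.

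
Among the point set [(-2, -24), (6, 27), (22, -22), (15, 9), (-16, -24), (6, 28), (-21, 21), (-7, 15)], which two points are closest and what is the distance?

Computing all pairwise distances among 8 points:

d((-2, -24), (6, 27)) = 51.6236
d((-2, -24), (22, -22)) = 24.0832
d((-2, -24), (15, 9)) = 37.1214
d((-2, -24), (-16, -24)) = 14.0
d((-2, -24), (6, 28)) = 52.6118
d((-2, -24), (-21, 21)) = 48.8467
d((-2, -24), (-7, 15)) = 39.3192
d((6, 27), (22, -22)) = 51.5461
d((6, 27), (15, 9)) = 20.1246
d((6, 27), (-16, -24)) = 55.5428
d((6, 27), (6, 28)) = 1.0 <-- minimum
d((6, 27), (-21, 21)) = 27.6586
d((6, 27), (-7, 15)) = 17.6918
d((22, -22), (15, 9)) = 31.7805
d((22, -22), (-16, -24)) = 38.0526
d((22, -22), (6, 28)) = 52.4976
d((22, -22), (-21, 21)) = 60.8112
d((22, -22), (-7, 15)) = 47.0106
d((15, 9), (-16, -24)) = 45.2769
d((15, 9), (6, 28)) = 21.0238
d((15, 9), (-21, 21)) = 37.9473
d((15, 9), (-7, 15)) = 22.8035
d((-16, -24), (6, 28)) = 56.4624
d((-16, -24), (-21, 21)) = 45.2769
d((-16, -24), (-7, 15)) = 40.025
d((6, 28), (-21, 21)) = 27.8927
d((6, 28), (-7, 15)) = 18.3848
d((-21, 21), (-7, 15)) = 15.2315

Closest pair: (6, 27) and (6, 28) with distance 1.0

The closest pair is (6, 27) and (6, 28) with Euclidean distance 1.0. For 8 points, brute-force pairwise comparison is shown above. For large n, the divide-and-conquer algorithm (sort by x, recurse on halves, check the dividing strip) achieves O(n log n).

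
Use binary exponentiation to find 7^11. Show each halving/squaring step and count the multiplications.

Computing 7^11 by squaring (build up from 7^1; each line after the first costs one multiplication):

7^1 = 7
7^2 = (7^1)^2 = 7^2 = 49
7^4 = (7^2)^2 = 49^2 = 2401
7^5 = 7 * 7^4 = 7 * 2401 = 16807
7^10 = (7^5)^2 = 16807^2 = 282475249
7^11 = 7 * 7^10 = 7 * 282475249 = 1977326743

Result: 1977326743
Multiplications needed: 5 (5 lines after 7^1)

7^11 = 1977326743. Using exponentiation by squaring, this requires 5 multiplications. The key idea: if the exponent is even, square the half-power; if odd, multiply by the base once.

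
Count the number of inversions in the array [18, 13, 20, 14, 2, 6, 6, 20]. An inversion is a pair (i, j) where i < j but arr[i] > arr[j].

Finding inversions in [18, 13, 20, 14, 2, 6, 6, 20]:

(0, 1): arr[0]=18 > arr[1]=13
(0, 3): arr[0]=18 > arr[3]=14
(0, 4): arr[0]=18 > arr[4]=2
(0, 5): arr[0]=18 > arr[5]=6
(0, 6): arr[0]=18 > arr[6]=6
(1, 4): arr[1]=13 > arr[4]=2
(1, 5): arr[1]=13 > arr[5]=6
(1, 6): arr[1]=13 > arr[6]=6
(2, 3): arr[2]=20 > arr[3]=14
(2, 4): arr[2]=20 > arr[4]=2
(2, 5): arr[2]=20 > arr[5]=6
(2, 6): arr[2]=20 > arr[6]=6
(3, 4): arr[3]=14 > arr[4]=2
(3, 5): arr[3]=14 > arr[5]=6
(3, 6): arr[3]=14 > arr[6]=6

Total inversions: 15

The array has 15 inversion(s): (0,1), (0,3), (0,4), (0,5), (0,6), (1,4), (1,5), (1,6), (2,3), (2,4), (2,5), (2,6), (3,4), (3,5), (3,6). Each pair (i,j) satisfies i < j and arr[i] > arr[j].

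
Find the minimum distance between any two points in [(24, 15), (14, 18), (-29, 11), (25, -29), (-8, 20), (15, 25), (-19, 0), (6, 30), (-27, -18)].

Computing all pairwise distances among 9 points:

d((24, 15), (14, 18)) = 10.4403
d((24, 15), (-29, 11)) = 53.1507
d((24, 15), (25, -29)) = 44.0114
d((24, 15), (-8, 20)) = 32.3883
d((24, 15), (15, 25)) = 13.4536
d((24, 15), (-19, 0)) = 45.5412
d((24, 15), (6, 30)) = 23.4307
d((24, 15), (-27, -18)) = 60.7454
d((14, 18), (-29, 11)) = 43.566
d((14, 18), (25, -29)) = 48.2701
d((14, 18), (-8, 20)) = 22.0907
d((14, 18), (15, 25)) = 7.0711 <-- minimum
d((14, 18), (-19, 0)) = 37.5899
d((14, 18), (6, 30)) = 14.4222
d((14, 18), (-27, -18)) = 54.5619
d((-29, 11), (25, -29)) = 67.2012
d((-29, 11), (-8, 20)) = 22.8473
d((-29, 11), (15, 25)) = 46.1736
d((-29, 11), (-19, 0)) = 14.8661
d((-29, 11), (6, 30)) = 39.8246
d((-29, 11), (-27, -18)) = 29.0689
d((25, -29), (-8, 20)) = 59.0762
d((25, -29), (15, 25)) = 54.9181
d((25, -29), (-19, 0)) = 52.6972
d((25, -29), (6, 30)) = 61.9839
d((25, -29), (-27, -18)) = 53.1507
d((-8, 20), (15, 25)) = 23.5372
d((-8, 20), (-19, 0)) = 22.8254
d((-8, 20), (6, 30)) = 17.2047
d((-8, 20), (-27, -18)) = 42.4853
d((15, 25), (-19, 0)) = 42.2019
d((15, 25), (6, 30)) = 10.2956
d((15, 25), (-27, -18)) = 60.1082
d((-19, 0), (6, 30)) = 39.0512
d((-19, 0), (-27, -18)) = 19.6977
d((6, 30), (-27, -18)) = 58.2495

Closest pair: (14, 18) and (15, 25) with distance 7.0711

The closest pair is (14, 18) and (15, 25) with Euclidean distance 7.0711. For 9 points, brute-force pairwise comparison is shown above. For large n, the divide-and-conquer algorithm (sort by x, recurse on halves, check the dividing strip) achieves O(n log n).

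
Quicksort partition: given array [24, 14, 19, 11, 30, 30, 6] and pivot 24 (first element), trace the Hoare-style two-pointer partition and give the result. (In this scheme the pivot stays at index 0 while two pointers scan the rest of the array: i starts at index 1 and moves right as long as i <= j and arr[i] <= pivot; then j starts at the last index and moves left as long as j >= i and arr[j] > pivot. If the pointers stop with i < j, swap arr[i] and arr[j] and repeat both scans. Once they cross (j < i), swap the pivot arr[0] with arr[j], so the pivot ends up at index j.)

Hoare-style two-pointer partition with pivot = 24:

Initial array: [24, 14, 19, 11, 30, 30, 6]

Pointers start at i = 1, j = 6.
i stops at index 4 (arr[4]=30 > 24), j stops at index 6 (arr[6]=6 <= 24): swap arr[4] and arr[6], array becomes [24, 14, 19, 11, 6, 30, 30]
i ends at 5, j ends at 4: the pointers have crossed (j < i), so scanning stops.

Swap pivot arr[0] with arr[4] to place pivot at position 4: [6, 14, 19, 11, 24, 30, 30]
Pivot position: 4

After partitioning with pivot 24, the array becomes [6, 14, 19, 11, 24, 30, 30]. The pivot is placed at index 4. All elements to the left of the pivot are <= 24, and all elements to the right are > 24.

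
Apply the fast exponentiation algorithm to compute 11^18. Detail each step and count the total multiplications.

Computing 11^18 by squaring (build up from 11^1; each line after the first costs one multiplication):

11^1 = 11
11^2 = (11^1)^2 = 11^2 = 121
11^4 = (11^2)^2 = 121^2 = 14641
11^8 = (11^4)^2 = 14641^2 = 214358881
11^9 = 11 * 11^8 = 11 * 214358881 = 2357947691
11^18 = (11^9)^2 = 2357947691^2 = 5559917313492231481

Result: 5559917313492231481
Multiplications needed: 5 (5 lines after 11^1)

11^18 = 5559917313492231481. Using exponentiation by squaring, this requires 5 multiplications. The key idea: if the exponent is even, square the half-power; if odd, multiply by the base once.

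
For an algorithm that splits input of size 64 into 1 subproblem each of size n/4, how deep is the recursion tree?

For divide and conquer with division factor 4:

Problem sizes at each level:
Level 0: 64
Level 1: 16
Level 2: 4
Level 3: 1

The root is level 0 and the size-1 base case is level 3 (the tree spans levels 0 through 3, i.e. 4 levels counting the root), so the depth is the number of divisions: log_4(64) = 3

The recursion tree depth is log_4(64) = 3. At each level, the problem size is divided by 4, so it takes 3 divisions to reduce to a base case of size 1. The algorithm makes 1 recursive call at each level.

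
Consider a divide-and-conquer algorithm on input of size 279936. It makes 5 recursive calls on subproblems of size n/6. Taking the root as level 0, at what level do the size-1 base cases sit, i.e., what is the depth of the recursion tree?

For divide and conquer with division factor 6:

Problem sizes at each level:
Level 0: 279936
Level 1: 46656
Level 2: 7776
Level 3: 1296
Level 4: 216
Level 5: 36
Level 6: 6
Level 7: 1

The root is level 0 and the size-1 base case is level 7 (the tree spans levels 0 through 7, i.e. 8 levels counting the root), so the depth is the number of divisions: log_6(279936) = 7

The recursion tree depth is log_6(279936) = 7. At each level, the problem size is divided by 6, so it takes 7 divisions to reduce to a base case of size 1. The algorithm makes 5 recursive calls at each level.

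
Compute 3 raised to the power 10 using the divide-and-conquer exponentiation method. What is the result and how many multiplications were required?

Computing 3^10 by squaring (build up from 3^1; each line after the first costs one multiplication):

3^1 = 3
3^2 = (3^1)^2 = 3^2 = 9
3^4 = (3^2)^2 = 9^2 = 81
3^5 = 3 * 3^4 = 3 * 81 = 243
3^10 = (3^5)^2 = 243^2 = 59049

Result: 59049
Multiplications needed: 4 (4 lines after 3^1)

3^10 = 59049. Using exponentiation by squaring, this requires 4 multiplications. The key idea: if the exponent is even, square the half-power; if odd, multiply by the base once.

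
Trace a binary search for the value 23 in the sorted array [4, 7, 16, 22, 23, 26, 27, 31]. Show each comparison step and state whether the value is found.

Binary search for 23 in [4, 7, 16, 22, 23, 26, 27, 31]:

lo=0, hi=7, mid=3, arr[mid]=22 -> 22 < 23, search right half
lo=4, hi=7, mid=5, arr[mid]=26 -> 26 > 23, search left half
lo=4, hi=4, mid=4, arr[mid]=23 -> Found target at index 4!

Binary search finds 23 at index 4 after 3 comparisons. The search repeatedly halves the search space by comparing with the middle element.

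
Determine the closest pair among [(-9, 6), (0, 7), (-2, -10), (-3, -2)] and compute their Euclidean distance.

Computing all pairwise distances among 4 points:

d((-9, 6), (0, 7)) = 9.0554
d((-9, 6), (-2, -10)) = 17.4642
d((-9, 6), (-3, -2)) = 10.0
d((0, 7), (-2, -10)) = 17.1172
d((0, 7), (-3, -2)) = 9.4868
d((-2, -10), (-3, -2)) = 8.0623 <-- minimum

Closest pair: (-2, -10) and (-3, -2) with distance 8.0623

The closest pair is (-2, -10) and (-3, -2) with Euclidean distance 8.0623. For 4 points, brute-force pairwise comparison is shown above. For large n, the divide-and-conquer algorithm (sort by x, recurse on halves, check the dividing strip) achieves O(n log n).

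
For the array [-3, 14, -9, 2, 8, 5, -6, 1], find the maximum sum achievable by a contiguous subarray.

Using Kadane's algorithm on [-3, 14, -9, 2, 8, 5, -6, 1]:

Scanning through the array:
Position 1 (value 14): max_ending_here = 14, max_so_far = 14
Position 2 (value -9): max_ending_here = 5, max_so_far = 14
Position 3 (value 2): max_ending_here = 7, max_so_far = 14
Position 4 (value 8): max_ending_here = 15, max_so_far = 15
Position 5 (value 5): max_ending_here = 20, max_so_far = 20
Position 6 (value -6): max_ending_here = 14, max_so_far = 20
Position 7 (value 1): max_ending_here = 15, max_so_far = 20

Maximum subarray: [14, -9, 2, 8, 5]
Maximum sum: 20

The maximum subarray is [14, -9, 2, 8, 5] with sum 20. This subarray runs from index 1 to index 5.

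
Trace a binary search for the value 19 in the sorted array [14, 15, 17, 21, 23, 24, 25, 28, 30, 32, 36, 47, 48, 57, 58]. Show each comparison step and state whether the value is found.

Binary search for 19 in [14, 15, 17, 21, 23, 24, 25, 28, 30, 32, 36, 47, 48, 57, 58]:

lo=0, hi=14, mid=7, arr[mid]=28 -> 28 > 19, search left half
lo=0, hi=6, mid=3, arr[mid]=21 -> 21 > 19, search left half
lo=0, hi=2, mid=1, arr[mid]=15 -> 15 < 19, search right half
lo=2, hi=2, mid=2, arr[mid]=17 -> 17 < 19, search right half
lo=3 > hi=2, target 19 not found

Binary search determines that 19 is not in the array after 4 comparisons. The search space was exhausted without finding the target.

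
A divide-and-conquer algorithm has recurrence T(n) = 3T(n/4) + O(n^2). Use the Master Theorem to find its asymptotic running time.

Master Theorem for T(n) = 3T(n/4) + O(n^2):

a = 3, b = 4, c = 2
log_b(a) = log_4(3) = 0.7925

Case 3: c = 2 > log_4(3) = 0.7925
T(n) = O(n^2) = O(n^2)

For T(n) = 3T(n/4) + O(n^2): log_4(3) = 0.7925. This is Case 3 of the Master Theorem (c > log_b(a), work dominated by root), giving O(n^2).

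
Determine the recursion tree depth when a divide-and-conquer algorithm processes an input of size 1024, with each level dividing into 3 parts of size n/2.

For divide and conquer with division factor 2:

Problem sizes at each level:
Level 0: 1024
Level 1: 512
Level 2: 256
Level 3: 128
Level 4: 64
Level 5: 32
Level 6: 16
Level 7: 8
Level 8: 4
Level 9: 2
Level 10: 1

The root is level 0 and the size-1 base case is level 10 (the tree spans levels 0 through 10, i.e. 11 levels counting the root), so the depth is the number of divisions: log_2(1024) = 10

The recursion tree depth is log_2(1024) = 10. At each level, the problem size is divided by 2, so it takes 10 divisions to reduce to a base case of size 1. The algorithm makes 3 recursive calls at each level.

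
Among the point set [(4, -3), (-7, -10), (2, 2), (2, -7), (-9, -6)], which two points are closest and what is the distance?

Computing all pairwise distances among 5 points:

d((4, -3), (-7, -10)) = 13.0384
d((4, -3), (2, 2)) = 5.3852
d((4, -3), (2, -7)) = 4.4721 <-- minimum
d((4, -3), (-9, -6)) = 13.3417
d((-7, -10), (2, 2)) = 15.0
d((-7, -10), (2, -7)) = 9.4868
d((-7, -10), (-9, -6)) = 4.4721 <-- minimum
d((2, 2), (2, -7)) = 9.0
d((2, 2), (-9, -6)) = 13.6015
d((2, -7), (-9, -6)) = 11.0454

Minimum distance: 4.4721 (tie among 2 pairs: (4, -3) and (2, -7); (-7, -10) and (-9, -6))

The minimum Euclidean distance is 4.4721. There is a tie: 2 pairs achieve this minimum — (4, -3) and (2, -7); (-7, -10) and (-9, -6). Any of these is a valid closest pair. For 5 points, brute-force pairwise comparison is shown above. For large n, the divide-and-conquer algorithm (sort by x, recurse on halves, check the dividing strip) achieves O(n log n).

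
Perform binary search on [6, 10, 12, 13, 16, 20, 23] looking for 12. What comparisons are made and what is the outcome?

Binary search for 12 in [6, 10, 12, 13, 16, 20, 23]:

lo=0, hi=6, mid=3, arr[mid]=13 -> 13 > 12, search left half
lo=0, hi=2, mid=1, arr[mid]=10 -> 10 < 12, search right half
lo=2, hi=2, mid=2, arr[mid]=12 -> Found target at index 2!

Binary search finds 12 at index 2 after 3 comparisons. The search repeatedly halves the search space by comparing with the middle element.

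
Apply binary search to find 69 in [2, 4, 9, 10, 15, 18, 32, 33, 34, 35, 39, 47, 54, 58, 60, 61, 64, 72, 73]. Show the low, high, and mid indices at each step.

Binary search for 69 in [2, 4, 9, 10, 15, 18, 32, 33, 34, 35, 39, 47, 54, 58, 60, 61, 64, 72, 73]:

lo=0, hi=18, mid=9, arr[mid]=35 -> 35 < 69, search right half
lo=10, hi=18, mid=14, arr[mid]=60 -> 60 < 69, search right half
lo=15, hi=18, mid=16, arr[mid]=64 -> 64 < 69, search right half
lo=17, hi=18, mid=17, arr[mid]=72 -> 72 > 69, search left half
lo=17 > hi=16, target 69 not found

Binary search determines that 69 is not in the array after 4 comparisons. The search space was exhausted without finding the target.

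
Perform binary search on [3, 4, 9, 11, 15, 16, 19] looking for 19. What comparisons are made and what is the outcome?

Binary search for 19 in [3, 4, 9, 11, 15, 16, 19]:

lo=0, hi=6, mid=3, arr[mid]=11 -> 11 < 19, search right half
lo=4, hi=6, mid=5, arr[mid]=16 -> 16 < 19, search right half
lo=6, hi=6, mid=6, arr[mid]=19 -> Found target at index 6!

Binary search finds 19 at index 6 after 3 comparisons. The search repeatedly halves the search space by comparing with the middle element.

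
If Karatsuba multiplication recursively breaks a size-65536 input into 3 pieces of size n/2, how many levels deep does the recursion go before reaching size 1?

For divide and conquer with division factor 2:

Problem sizes at each level:
Level 0: 65536
Level 1: 32768
Level 2: 16384
Level 3: 8192
Level 4: 4096
Level 5: 2048
Level 6: 1024
Level 7: 512
Level 8: 256
Level 9: 128
Level 10: 64
Level 11: 32
Level 12: 16
Level 13: 8
Level 14: 4
Level 15: 2
Level 16: 1

The root is level 0 and the size-1 base case is level 16 (the tree spans levels 0 through 16, i.e. 17 levels counting the root), so the depth is the number of divisions: log_2(65536) = 16

The recursion tree depth is log_2(65536) = 16. At each level, the problem size is divided by 2, so it takes 16 divisions to reduce to a base case of size 1. The algorithm makes 3 recursive calls at each level.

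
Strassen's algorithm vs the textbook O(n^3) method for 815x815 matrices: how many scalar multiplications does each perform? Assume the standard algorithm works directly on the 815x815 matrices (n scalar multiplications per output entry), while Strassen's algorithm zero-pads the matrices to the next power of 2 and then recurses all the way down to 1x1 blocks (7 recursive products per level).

Matrix multiplication for 815x815 matrices:

Strassen's algorithm requires power-of-2 dimensions. Pad 815x815 to 1024x1024 (next power of 2).

Standard algorithm: 815^3 = 541343375 multiplications
Strassen's algorithm: 7^(log2(1024)) = 7^10 = 282475249 multiplications
Savings: 541343375 - 282475249 = 258868126 multiplications

Standard: 541343375 multiplications (815^3). Strassen: 282475249 multiplications (7^10, after padding to 1024x1024). Strassen reduces 8 recursive multiplications to 7 at each level.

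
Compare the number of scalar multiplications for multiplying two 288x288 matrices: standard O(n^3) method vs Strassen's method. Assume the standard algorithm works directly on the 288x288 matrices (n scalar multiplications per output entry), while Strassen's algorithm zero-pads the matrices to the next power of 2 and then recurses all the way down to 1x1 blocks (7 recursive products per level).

Matrix multiplication for 288x288 matrices:

Strassen's algorithm requires power-of-2 dimensions. Pad 288x288 to 512x512 (next power of 2).

Standard algorithm: 288^3 = 23887872 multiplications
Strassen's algorithm: 7^(log2(512)) = 7^9 = 40353607 multiplications
Difference: 23887872 - 40353607 = -16465735 (Strassen uses MORE here due to padding overhead — for small or just-over-power-of-2 n, padding can outweigh the per-level savings)

Standard: 23887872 multiplications (288^3). Strassen: 40353607 multiplications (7^9, after padding to 512x512). Strassen reduces 8 recursive multiplications to 7 at each level.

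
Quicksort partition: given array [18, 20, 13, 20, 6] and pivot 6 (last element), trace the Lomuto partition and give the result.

Lomuto partition with pivot = 6:

Initial array: [18, 20, 13, 20, 6]

arr[0]=18 > 6: no swap
arr[1]=20 > 6: no swap
arr[2]=13 > 6: no swap
arr[3]=20 > 6: no swap

Place pivot at position 0: [6, 20, 13, 20, 18]
Pivot position: 0

After partitioning with pivot 6, the array becomes [6, 20, 13, 20, 18]. The pivot is placed at index 0. All elements to the left of the pivot are <= 6, and all elements to the right are > 6.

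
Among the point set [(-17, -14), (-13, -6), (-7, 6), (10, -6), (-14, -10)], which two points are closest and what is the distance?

Computing all pairwise distances among 5 points:

d((-17, -14), (-13, -6)) = 8.9443
d((-17, -14), (-7, 6)) = 22.3607
d((-17, -14), (10, -6)) = 28.1603
d((-17, -14), (-14, -10)) = 5.0
d((-13, -6), (-7, 6)) = 13.4164
d((-13, -6), (10, -6)) = 23.0
d((-13, -6), (-14, -10)) = 4.1231 <-- minimum
d((-7, 6), (10, -6)) = 20.8087
d((-7, 6), (-14, -10)) = 17.4642
d((10, -6), (-14, -10)) = 24.3311

Closest pair: (-13, -6) and (-14, -10) with distance 4.1231

The closest pair is (-13, -6) and (-14, -10) with Euclidean distance 4.1231. For 5 points, brute-force pairwise comparison is shown above. For large n, the divide-and-conquer algorithm (sort by x, recurse on halves, check the dividing strip) achieves O(n log n).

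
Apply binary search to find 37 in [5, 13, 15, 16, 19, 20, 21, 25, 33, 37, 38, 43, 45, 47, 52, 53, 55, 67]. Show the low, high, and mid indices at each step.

Binary search for 37 in [5, 13, 15, 16, 19, 20, 21, 25, 33, 37, 38, 43, 45, 47, 52, 53, 55, 67]:

lo=0, hi=17, mid=8, arr[mid]=33 -> 33 < 37, search right half
lo=9, hi=17, mid=13, arr[mid]=47 -> 47 > 37, search left half
lo=9, hi=12, mid=10, arr[mid]=38 -> 38 > 37, search left half
lo=9, hi=9, mid=9, arr[mid]=37 -> Found target at index 9!

Binary search finds 37 at index 9 after 4 comparisons. The search repeatedly halves the search space by comparing with the middle element.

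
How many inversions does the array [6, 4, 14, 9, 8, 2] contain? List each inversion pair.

Finding inversions in [6, 4, 14, 9, 8, 2]:

(0, 1): arr[0]=6 > arr[1]=4
(0, 5): arr[0]=6 > arr[5]=2
(1, 5): arr[1]=4 > arr[5]=2
(2, 3): arr[2]=14 > arr[3]=9
(2, 4): arr[2]=14 > arr[4]=8
(2, 5): arr[2]=14 > arr[5]=2
(3, 4): arr[3]=9 > arr[4]=8
(3, 5): arr[3]=9 > arr[5]=2
(4, 5): arr[4]=8 > arr[5]=2

Total inversions: 9

The array has 9 inversion(s): (0,1), (0,5), (1,5), (2,3), (2,4), (2,5), (3,4), (3,5), (4,5). Each pair (i,j) satisfies i < j and arr[i] > arr[j].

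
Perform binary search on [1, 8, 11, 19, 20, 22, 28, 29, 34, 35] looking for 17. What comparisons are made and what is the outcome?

Binary search for 17 in [1, 8, 11, 19, 20, 22, 28, 29, 34, 35]:

lo=0, hi=9, mid=4, arr[mid]=20 -> 20 > 17, search left half
lo=0, hi=3, mid=1, arr[mid]=8 -> 8 < 17, search right half
lo=2, hi=3, mid=2, arr[mid]=11 -> 11 < 17, search right half
lo=3, hi=3, mid=3, arr[mid]=19 -> 19 > 17, search left half
lo=3 > hi=2, target 17 not found

Binary search determines that 17 is not in the array after 4 comparisons. The search space was exhausted without finding the target.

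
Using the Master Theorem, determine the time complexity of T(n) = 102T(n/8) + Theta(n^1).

Master Theorem for T(n) = 102T(n/8) + O(n^1):

a = 102, b = 8, c = 1
log_b(a) = log_8(102) = 2.2241

Case 1: c = 1 < log_8(102) = 2.2241
T(n) = O(n^(log_8 102))

For T(n) = 102T(n/8) + O(n^1): log_8(102) = 2.2241. This is Case 1 of the Master Theorem (c < log_b(a), work dominated by leaves), giving O(n^(log_8 102)).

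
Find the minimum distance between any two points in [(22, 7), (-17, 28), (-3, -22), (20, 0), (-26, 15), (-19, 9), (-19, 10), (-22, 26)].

Computing all pairwise distances among 8 points:

d((22, 7), (-17, 28)) = 44.2945
d((22, 7), (-3, -22)) = 38.2884
d((22, 7), (20, 0)) = 7.2801
d((22, 7), (-26, 15)) = 48.6621
d((22, 7), (-19, 9)) = 41.0488
d((22, 7), (-19, 10)) = 41.1096
d((22, 7), (-22, 26)) = 47.927
d((-17, 28), (-3, -22)) = 51.923
d((-17, 28), (20, 0)) = 46.4004
d((-17, 28), (-26, 15)) = 15.8114
d((-17, 28), (-19, 9)) = 19.105
d((-17, 28), (-19, 10)) = 18.1108
d((-17, 28), (-22, 26)) = 5.3852
d((-3, -22), (20, 0)) = 31.8277
d((-3, -22), (-26, 15)) = 43.566
d((-3, -22), (-19, 9)) = 34.8855
d((-3, -22), (-19, 10)) = 35.7771
d((-3, -22), (-22, 26)) = 51.6236
d((20, 0), (-26, 15)) = 48.3839
d((20, 0), (-19, 9)) = 40.025
d((20, 0), (-19, 10)) = 40.2616
d((20, 0), (-22, 26)) = 49.3964
d((-26, 15), (-19, 9)) = 9.2195
d((-26, 15), (-19, 10)) = 8.6023
d((-26, 15), (-22, 26)) = 11.7047
d((-19, 9), (-19, 10)) = 1.0 <-- minimum
d((-19, 9), (-22, 26)) = 17.2627
d((-19, 10), (-22, 26)) = 16.2788

Closest pair: (-19, 9) and (-19, 10) with distance 1.0

The closest pair is (-19, 9) and (-19, 10) with Euclidean distance 1.0. For 8 points, brute-force pairwise comparison is shown above. For large n, the divide-and-conquer algorithm (sort by x, recurse on halves, check the dividing strip) achieves O(n log n).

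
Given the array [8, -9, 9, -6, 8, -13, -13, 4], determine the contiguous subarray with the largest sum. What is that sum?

Using Kadane's algorithm on [8, -9, 9, -6, 8, -13, -13, 4]:

Scanning through the array:
Position 1 (value -9): max_ending_here = -1, max_so_far = 8
Position 2 (value 9): max_ending_here = 9, max_so_far = 9
Position 3 (value -6): max_ending_here = 3, max_so_far = 9
Position 4 (value 8): max_ending_here = 11, max_so_far = 11
Position 5 (value -13): max_ending_here = -2, max_so_far = 11
Position 6 (value -13): max_ending_here = -13, max_so_far = 11
Position 7 (value 4): max_ending_here = 4, max_so_far = 11

Maximum subarray: [9, -6, 8]
Maximum sum: 11

The maximum subarray is [9, -6, 8] with sum 11. This subarray runs from index 2 to index 4.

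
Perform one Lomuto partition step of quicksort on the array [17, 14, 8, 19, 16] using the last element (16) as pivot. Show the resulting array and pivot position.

Lomuto partition with pivot = 16:

Initial array: [17, 14, 8, 19, 16]

arr[0]=17 > 16: no swap
arr[1]=14 <= 16: swap with position 0, array becomes [14, 17, 8, 19, 16]
arr[2]=8 <= 16: swap with position 1, array becomes [14, 8, 17, 19, 16]
arr[3]=19 > 16: no swap

Place pivot at position 2: [14, 8, 16, 19, 17]
Pivot position: 2

After partitioning with pivot 16, the array becomes [14, 8, 16, 19, 17]. The pivot is placed at index 2. All elements to the left of the pivot are <= 16, and all elements to the right are > 16.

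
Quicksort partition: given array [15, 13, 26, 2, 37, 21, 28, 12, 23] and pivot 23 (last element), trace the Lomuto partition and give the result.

Lomuto partition with pivot = 23:

Initial array: [15, 13, 26, 2, 37, 21, 28, 12, 23]

arr[0]=15 <= 23: swap with position 0, array becomes [15, 13, 26, 2, 37, 21, 28, 12, 23]
arr[1]=13 <= 23: swap with position 1, array becomes [15, 13, 26, 2, 37, 21, 28, 12, 23]
arr[2]=26 > 23: no swap
arr[3]=2 <= 23: swap with position 2, array becomes [15, 13, 2, 26, 37, 21, 28, 12, 23]
arr[4]=37 > 23: no swap
arr[5]=21 <= 23: swap with position 3, array becomes [15, 13, 2, 21, 37, 26, 28, 12, 23]
arr[6]=28 > 23: no swap
arr[7]=12 <= 23: swap with position 4, array becomes [15, 13, 2, 21, 12, 26, 28, 37, 23]

Place pivot at position 5: [15, 13, 2, 21, 12, 23, 28, 37, 26]
Pivot position: 5

After partitioning with pivot 23, the array becomes [15, 13, 2, 21, 12, 23, 28, 37, 26]. The pivot is placed at index 5. All elements to the left of the pivot are <= 23, and all elements to the right are > 23.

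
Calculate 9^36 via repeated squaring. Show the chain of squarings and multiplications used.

Computing 9^36 by squaring (build up from 9^1; each line after the first costs one multiplication):

9^1 = 9
9^2 = (9^1)^2 = 9^2 = 81
9^4 = (9^2)^2 = 81^2 = 6561
9^8 = (9^4)^2 = 6561^2 = 43046721
9^9 = 9 * 9^8 = 9 * 43046721 = 387420489
9^18 = (9^9)^2 = 387420489^2 = 150094635296999121
9^36 = (9^18)^2 = 150094635296999121^2 = 22528399544939174411840147874772641

Result: 22528399544939174411840147874772641
Multiplications needed: 6 (6 lines after 9^1)

9^36 = 22528399544939174411840147874772641. Using exponentiation by squaring, this requires 6 multiplications. The key idea: if the exponent is even, square the half-power; if odd, multiply by the base once.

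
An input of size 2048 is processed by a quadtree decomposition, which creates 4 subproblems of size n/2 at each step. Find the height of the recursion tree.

For divide and conquer with division factor 2:

Problem sizes at each level:
Level 0: 2048
Level 1: 1024
Level 2: 512
Level 3: 256
Level 4: 128
Level 5: 64
Level 6: 32
Level 7: 16
Level 8: 8
Level 9: 4
Level 10: 2
Level 11: 1

The root is level 0 and the size-1 base case is level 11 (the tree spans levels 0 through 11, i.e. 12 levels counting the root), so the depth is the number of divisions: log_2(2048) = 11

The recursion tree depth is log_2(2048) = 11. At each level, the problem size is divided by 2, so it takes 11 divisions to reduce to a base case of size 1. The algorithm makes 4 recursive calls at each level.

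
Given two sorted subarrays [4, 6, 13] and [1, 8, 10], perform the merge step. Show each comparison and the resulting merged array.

Merging process:

Compare 4 vs 1: take 1 from right. Merged: [1]
Compare 4 vs 8: take 4 from left. Merged: [1, 4]
Compare 6 vs 8: take 6 from left. Merged: [1, 4, 6]
Compare 13 vs 8: take 8 from right. Merged: [1, 4, 6, 8]
Compare 13 vs 10: take 10 from right. Merged: [1, 4, 6, 8, 10]
Append remaining from left: [13]. Merged: [1, 4, 6, 8, 10, 13]

Final merged array: [1, 4, 6, 8, 10, 13]
Total comparisons: 5

The merged array is [1, 4, 6, 8, 10, 13], requiring 5 comparisons. The merge step runs in O(n) time where n is the total number of elements.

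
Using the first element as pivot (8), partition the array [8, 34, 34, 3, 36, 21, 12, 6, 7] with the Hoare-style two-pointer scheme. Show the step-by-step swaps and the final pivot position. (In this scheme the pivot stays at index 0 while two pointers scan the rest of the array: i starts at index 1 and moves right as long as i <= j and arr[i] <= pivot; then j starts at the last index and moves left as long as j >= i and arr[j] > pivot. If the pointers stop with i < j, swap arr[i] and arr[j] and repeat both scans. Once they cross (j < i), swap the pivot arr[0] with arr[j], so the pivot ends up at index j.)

Hoare-style two-pointer partition with pivot = 8:

Initial array: [8, 34, 34, 3, 36, 21, 12, 6, 7]

Pointers start at i = 1, j = 8.
i stops at index 1 (arr[1]=34 > 8), j stops at index 8 (arr[8]=7 <= 8): swap arr[1] and arr[8], array becomes [8, 7, 34, 3, 36, 21, 12, 6, 34]
i stops at index 2 (arr[2]=34 > 8), j stops at index 7 (arr[7]=6 <= 8): swap arr[2] and arr[7], array becomes [8, 7, 6, 3, 36, 21, 12, 34, 34]
i ends at 4, j ends at 3: the pointers have crossed (j < i), so scanning stops.

Swap pivot arr[0] with arr[3] to place pivot at position 3: [3, 7, 6, 8, 36, 21, 12, 34, 34]
Pivot position: 3

After partitioning with pivot 8, the array becomes [3, 7, 6, 8, 36, 21, 12, 34, 34]. The pivot is placed at index 3. All elements to the left of the pivot are <= 8, and all elements to the right are > 8.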